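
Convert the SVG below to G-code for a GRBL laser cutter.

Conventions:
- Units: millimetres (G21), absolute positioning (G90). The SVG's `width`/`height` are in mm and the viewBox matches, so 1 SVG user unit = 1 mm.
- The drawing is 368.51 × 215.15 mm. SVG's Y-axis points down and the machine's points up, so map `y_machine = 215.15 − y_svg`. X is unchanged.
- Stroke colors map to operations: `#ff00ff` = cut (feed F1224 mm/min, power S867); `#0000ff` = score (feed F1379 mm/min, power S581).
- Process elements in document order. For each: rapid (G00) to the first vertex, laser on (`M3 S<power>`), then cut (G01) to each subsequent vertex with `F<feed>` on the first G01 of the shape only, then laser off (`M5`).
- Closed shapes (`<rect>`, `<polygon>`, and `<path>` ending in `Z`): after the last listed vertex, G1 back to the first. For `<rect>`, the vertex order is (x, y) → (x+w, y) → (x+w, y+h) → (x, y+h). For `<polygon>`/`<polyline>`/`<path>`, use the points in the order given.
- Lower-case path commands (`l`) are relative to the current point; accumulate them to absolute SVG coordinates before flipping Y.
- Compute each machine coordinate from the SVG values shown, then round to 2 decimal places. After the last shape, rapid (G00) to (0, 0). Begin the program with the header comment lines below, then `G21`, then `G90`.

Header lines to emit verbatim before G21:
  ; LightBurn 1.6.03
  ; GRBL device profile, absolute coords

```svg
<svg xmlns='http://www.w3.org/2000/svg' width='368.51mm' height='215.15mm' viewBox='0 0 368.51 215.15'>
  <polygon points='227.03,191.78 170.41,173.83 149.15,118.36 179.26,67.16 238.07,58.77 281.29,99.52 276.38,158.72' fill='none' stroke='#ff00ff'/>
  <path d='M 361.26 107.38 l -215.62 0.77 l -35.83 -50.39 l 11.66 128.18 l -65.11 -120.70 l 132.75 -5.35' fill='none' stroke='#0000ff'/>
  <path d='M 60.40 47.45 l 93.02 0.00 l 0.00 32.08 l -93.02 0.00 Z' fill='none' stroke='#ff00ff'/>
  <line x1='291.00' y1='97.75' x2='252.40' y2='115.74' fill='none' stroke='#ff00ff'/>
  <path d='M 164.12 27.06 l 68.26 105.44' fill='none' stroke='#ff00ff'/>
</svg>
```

viewBox `0 0 368.51 215.15` with mm width/height → 1 unit = 1 mm. Flip: y_m = 215.15 − y_svg.

**Shape 1** — `<polygon>` regular polygon, stroke `#ff00ff` → cut (S867, F1224). Machine vertices: (227.03,23.37) → (170.41,41.32) → (149.15,96.79) → (179.26,147.99) → (238.07,156.38) → (281.29,115.63) → (276.38,56.43) → (227.03,23.37). Closed: final G1 returns to the first vertex.

**Shape 2** — `<path>` open polyline, stroke `#0000ff` → score (S581, F1379). Machine vertices: (361.26,107.77) → (145.64,107.00) → (109.81,157.39) → (121.47,29.21) → (56.36,149.91) → (189.11,155.26). Open path.

**Shape 3** — `<path>` rectangle, stroke `#ff00ff` → cut (S867, F1224). Machine vertices: (60.40,167.70) → (153.42,167.70) → (153.42,135.62) → (60.40,135.62) → (60.40,167.70). Closed: final G1 returns to the first vertex.

**Shape 4** — `<line>` line segment, stroke `#ff00ff` → cut (S867, F1224). Machine vertices: (291.00,117.40) → (252.40,99.41). Open path.

**Shape 5** — `<path>` line segment, stroke `#ff00ff` → cut (S867, F1224). Machine vertices: (164.12,188.09) → (232.38,82.65). Open path.

; LightBurn 1.6.03
; GRBL device profile, absolute coords
G21
G90
G00 X227.03 Y23.37
M3 S867
G01 X170.41 Y41.32 F1224
G01 X149.15 Y96.79
G01 X179.26 Y147.99
G01 X238.07 Y156.38
G01 X281.29 Y115.63
G01 X276.38 Y56.43
G01 X227.03 Y23.37
M5
G00 X361.26 Y107.77
M3 S581
G01 X145.64 Y107.00 F1379
G01 X109.81 Y157.39
G01 X121.47 Y29.21
G01 X56.36 Y149.91
G01 X189.11 Y155.26
M5
G00 X60.40 Y167.70
M3 S867
G01 X153.42 Y167.70 F1224
G01 X153.42 Y135.62
G01 X60.40 Y135.62
G01 X60.40 Y167.70
M5
G00 X291.00 Y117.40
M3 S867
G01 X252.40 Y99.41 F1224
M5
G00 X164.12 Y188.09
M3 S867
G01 X232.38 Y82.65 F1224
M5
G00 X0.00 Y0.00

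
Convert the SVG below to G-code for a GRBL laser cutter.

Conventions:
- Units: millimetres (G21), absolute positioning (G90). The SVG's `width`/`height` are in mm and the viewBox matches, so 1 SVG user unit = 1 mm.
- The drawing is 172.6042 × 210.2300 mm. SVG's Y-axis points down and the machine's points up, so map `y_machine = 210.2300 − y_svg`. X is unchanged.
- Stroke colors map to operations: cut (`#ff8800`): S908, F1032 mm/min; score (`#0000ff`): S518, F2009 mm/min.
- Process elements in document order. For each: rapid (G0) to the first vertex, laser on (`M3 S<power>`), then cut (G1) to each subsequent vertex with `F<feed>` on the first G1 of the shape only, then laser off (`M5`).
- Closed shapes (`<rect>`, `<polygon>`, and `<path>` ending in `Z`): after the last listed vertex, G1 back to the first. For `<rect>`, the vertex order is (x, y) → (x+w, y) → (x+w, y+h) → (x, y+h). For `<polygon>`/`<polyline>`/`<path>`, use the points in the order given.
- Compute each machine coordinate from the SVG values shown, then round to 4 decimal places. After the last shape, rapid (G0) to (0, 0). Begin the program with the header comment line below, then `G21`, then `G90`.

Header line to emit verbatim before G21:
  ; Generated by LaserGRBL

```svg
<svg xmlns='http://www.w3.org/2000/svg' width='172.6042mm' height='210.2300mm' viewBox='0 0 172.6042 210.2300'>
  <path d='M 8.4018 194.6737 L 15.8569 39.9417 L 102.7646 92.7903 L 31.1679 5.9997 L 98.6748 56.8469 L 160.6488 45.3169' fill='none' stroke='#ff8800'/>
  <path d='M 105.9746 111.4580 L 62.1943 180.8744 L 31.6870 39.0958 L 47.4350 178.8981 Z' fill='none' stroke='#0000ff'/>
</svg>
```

Since the viewBox matches the mm dimensions, user units are millimetres directly. The only transform is the Y-flip y_m = 210.2300 − y_svg.

Shape 1 is a open polyline drawn with `<path>`. Its stroke #ff8800 means cut at S908, F1032. After flipping Y the toolpath is (8.4018,15.5563) → (15.8569,170.2883) → (102.7646,117.4397) → (31.1679,204.2303) → (98.6748,153.3831) → (160.6488,164.9131).

Shape 2 is a closed polygon drawn with `<path>`. Its stroke #0000ff means score at S518, F2009. After flipping Y the toolpath is (105.9746,98.7720) → (62.1943,29.3556) → (31.6870,171.1342) → (47.4350,31.3319) → (105.9746,98.7720), returning to the start.

; Generated by LaserGRBL
G21
G90
G0 X8.4018 Y15.5563
M3 S908
G1 X15.8569 Y170.2883 F1032
G1 X102.7646 Y117.4397
G1 X31.1679 Y204.2303
G1 X98.6748 Y153.3831
G1 X160.6488 Y164.9131
M5
G0 X105.9746 Y98.7720
M3 S518
G1 X62.1943 Y29.3556 F2009
G1 X31.6870 Y171.1342
G1 X47.4350 Y31.3319
G1 X105.9746 Y98.7720
M5
G0 X0.0000 Y0.0000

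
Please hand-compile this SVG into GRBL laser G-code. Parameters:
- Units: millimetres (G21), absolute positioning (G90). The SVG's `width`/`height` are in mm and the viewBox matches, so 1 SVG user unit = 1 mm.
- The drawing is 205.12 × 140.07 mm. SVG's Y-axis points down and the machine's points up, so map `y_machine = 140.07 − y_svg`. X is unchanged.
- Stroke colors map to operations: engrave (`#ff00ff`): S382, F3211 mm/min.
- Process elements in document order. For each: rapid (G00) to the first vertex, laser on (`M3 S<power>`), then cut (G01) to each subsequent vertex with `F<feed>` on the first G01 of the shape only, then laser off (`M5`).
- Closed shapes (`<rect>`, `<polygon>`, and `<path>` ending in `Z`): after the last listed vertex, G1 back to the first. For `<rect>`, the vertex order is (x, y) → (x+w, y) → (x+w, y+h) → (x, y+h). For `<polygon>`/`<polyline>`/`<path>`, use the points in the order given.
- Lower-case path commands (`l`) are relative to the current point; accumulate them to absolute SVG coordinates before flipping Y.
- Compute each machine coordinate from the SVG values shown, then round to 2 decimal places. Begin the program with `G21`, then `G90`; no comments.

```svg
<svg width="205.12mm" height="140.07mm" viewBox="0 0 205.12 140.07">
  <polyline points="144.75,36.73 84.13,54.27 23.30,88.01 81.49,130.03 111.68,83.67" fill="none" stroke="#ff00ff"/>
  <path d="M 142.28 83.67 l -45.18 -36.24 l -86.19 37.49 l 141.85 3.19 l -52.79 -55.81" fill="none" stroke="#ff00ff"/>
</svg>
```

Since the viewBox matches the mm dimensions, user units are millimetres directly. The only transform is the Y-flip y_m = 140.07 − y_svg.

Shape 1 is a open polyline drawn with `<polyline>`. Its stroke #ff00ff means engrave at S382, F3211. After flipping Y the toolpath is (144.75,103.34) → (84.13,85.80) → (23.30,52.06) → (81.49,10.04) → (111.68,56.40).

Shape 2 is a open polyline drawn with `<path>`. Its stroke #ff00ff means engrave at S382, F3211. After flipping Y the toolpath is (142.28,56.40) → (97.10,92.64) → (10.91,55.15) → (152.76,51.96) → (99.97,107.77).

G21
G90
G00 X144.75 Y103.34
M3 S382
G01 X84.13 Y85.80 F3211
G01 X23.30 Y52.06
G01 X81.49 Y10.04
G01 X111.68 Y56.40
M5
G00 X142.28 Y56.40
M3 S382
G01 X97.10 Y92.64 F3211
G01 X10.91 Y55.15
G01 X152.76 Y51.96
G01 X99.97 Y107.77
M5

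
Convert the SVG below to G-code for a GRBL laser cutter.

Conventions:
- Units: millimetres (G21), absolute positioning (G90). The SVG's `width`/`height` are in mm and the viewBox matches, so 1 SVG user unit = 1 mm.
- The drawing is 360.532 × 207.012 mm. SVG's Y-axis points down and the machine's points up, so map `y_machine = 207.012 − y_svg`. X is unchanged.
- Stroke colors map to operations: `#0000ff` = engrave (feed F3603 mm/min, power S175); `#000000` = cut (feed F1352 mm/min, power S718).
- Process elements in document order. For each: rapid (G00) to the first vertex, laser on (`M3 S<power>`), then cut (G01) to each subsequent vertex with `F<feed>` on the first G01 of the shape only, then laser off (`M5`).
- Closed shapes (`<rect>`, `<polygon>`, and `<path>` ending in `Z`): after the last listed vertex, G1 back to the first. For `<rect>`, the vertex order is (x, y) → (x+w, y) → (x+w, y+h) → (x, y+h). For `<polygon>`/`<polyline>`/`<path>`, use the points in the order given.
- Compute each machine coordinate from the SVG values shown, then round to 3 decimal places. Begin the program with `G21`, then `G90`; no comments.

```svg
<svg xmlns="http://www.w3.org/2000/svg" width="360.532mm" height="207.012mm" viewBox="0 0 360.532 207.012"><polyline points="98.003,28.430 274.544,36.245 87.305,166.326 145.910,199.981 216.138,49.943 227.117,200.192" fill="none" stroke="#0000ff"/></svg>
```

Since the viewBox matches the mm dimensions, user units are millimetres directly. The only transform is the Y-flip y_m = 207.012 − y_svg.

Shape 1 is a open polyline drawn with `<polyline>`. Its stroke #0000ff means engrave at S175, F3603. After flipping Y the toolpath is (98.003,178.582) → (274.544,170.767) → (87.305,40.686) → (145.910,7.031) → (216.138,157.069) → (227.117,6.820).

G21
G90
G00 X98.003 Y178.582
M3 S175
G01 X274.544 Y170.767 F3603
G01 X87.305 Y40.686
G01 X145.910 Y7.031
G01 X216.138 Y157.069
G01 X227.117 Y6.820
M5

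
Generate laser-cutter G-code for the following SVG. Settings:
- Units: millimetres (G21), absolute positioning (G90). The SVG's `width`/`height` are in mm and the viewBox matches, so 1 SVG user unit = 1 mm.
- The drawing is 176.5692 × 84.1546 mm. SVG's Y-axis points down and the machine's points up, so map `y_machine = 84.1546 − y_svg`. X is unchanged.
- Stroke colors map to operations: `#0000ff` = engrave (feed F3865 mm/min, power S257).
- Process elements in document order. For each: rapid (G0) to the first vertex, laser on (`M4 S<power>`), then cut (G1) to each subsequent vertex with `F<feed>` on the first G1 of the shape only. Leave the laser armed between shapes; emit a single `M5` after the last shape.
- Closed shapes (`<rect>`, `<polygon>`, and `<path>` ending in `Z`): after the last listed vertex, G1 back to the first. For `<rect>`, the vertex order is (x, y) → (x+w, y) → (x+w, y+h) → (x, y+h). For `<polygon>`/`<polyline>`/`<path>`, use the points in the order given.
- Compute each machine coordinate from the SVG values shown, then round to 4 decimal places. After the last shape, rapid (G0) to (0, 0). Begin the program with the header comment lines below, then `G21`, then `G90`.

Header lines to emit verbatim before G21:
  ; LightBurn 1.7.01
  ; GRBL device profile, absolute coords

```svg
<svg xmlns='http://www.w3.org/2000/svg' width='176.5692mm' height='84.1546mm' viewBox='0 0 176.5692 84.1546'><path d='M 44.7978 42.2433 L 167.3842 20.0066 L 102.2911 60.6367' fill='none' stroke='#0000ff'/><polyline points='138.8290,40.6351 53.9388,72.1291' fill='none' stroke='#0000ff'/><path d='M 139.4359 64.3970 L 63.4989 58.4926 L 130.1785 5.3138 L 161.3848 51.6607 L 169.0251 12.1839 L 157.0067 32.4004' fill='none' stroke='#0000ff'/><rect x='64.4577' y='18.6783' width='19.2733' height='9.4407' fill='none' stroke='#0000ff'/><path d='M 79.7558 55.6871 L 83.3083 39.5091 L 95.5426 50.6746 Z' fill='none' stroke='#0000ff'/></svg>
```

; LightBurn 1.7.01
; GRBL device profile, absolute coords
G21
G90
G0 X44.7978 Y41.9113
M4 S257
G1 X167.3842 Y64.1480 F3865
G1 X102.2911 Y23.5179
G0 X138.8290 Y43.5195
M4 S257
G1 X53.9388 Y12.0255 F3865
G0 X139.4359 Y19.7576
M4 S257
G1 X63.4989 Y25.6620 F3865
G1 X130.1785 Y78.8408
G1 X161.3848 Y32.4939
G1 X169.0251 Y71.9707
G1 X157.0067 Y51.7542
G0 X64.4577 Y65.4763
M4 S257
G1 X83.7310 Y65.4763 F3865
G1 X83.7310 Y56.0356
G1 X64.4577 Y56.0356
G1 X64.4577 Y65.4763
G0 X79.7558 Y28.4675
M4 S257
G1 X83.3083 Y44.6455 F3865
G1 X95.5426 Y33.4800
G1 X79.7558 Y28.4675
M5
G0 X0.0000 Y0.0000

1 u = 1 mm; y_m = 84.1546 − y.

[1] `<path>` open polyline, #0000ff→engrave S257 F3865: (44.7978,41.9113) → (167.3842,64.1480) → (102.2911,23.5179)

[2] `<polyline>` line segment, #0000ff→engrave S257 F3865: (138.8290,43.5195) → (53.9388,12.0255)

[3] `<path>` open polyline, #0000ff→engrave S257 F3865: (139.4359,19.7576) → (63.4989,25.6620) → (130.1785,78.8408) → (161.3848,32.4939) → (169.0251,71.9707) → (157.0067,51.7542)

[4] `<rect>` rectangle, #0000ff→engrave S257 F3865: (64.4577,65.4763) → (83.7310,65.4763) → (83.7310,56.0356) → (64.4577,56.0356) → (64.4577,65.4763) (closed)

[5] `<path>` regular polygon, #0000ff→engrave S257 F3865: (79.7558,28.4675) → (83.3083,44.6455) → (95.5426,33.4800) → (79.7558,28.4675) (closed)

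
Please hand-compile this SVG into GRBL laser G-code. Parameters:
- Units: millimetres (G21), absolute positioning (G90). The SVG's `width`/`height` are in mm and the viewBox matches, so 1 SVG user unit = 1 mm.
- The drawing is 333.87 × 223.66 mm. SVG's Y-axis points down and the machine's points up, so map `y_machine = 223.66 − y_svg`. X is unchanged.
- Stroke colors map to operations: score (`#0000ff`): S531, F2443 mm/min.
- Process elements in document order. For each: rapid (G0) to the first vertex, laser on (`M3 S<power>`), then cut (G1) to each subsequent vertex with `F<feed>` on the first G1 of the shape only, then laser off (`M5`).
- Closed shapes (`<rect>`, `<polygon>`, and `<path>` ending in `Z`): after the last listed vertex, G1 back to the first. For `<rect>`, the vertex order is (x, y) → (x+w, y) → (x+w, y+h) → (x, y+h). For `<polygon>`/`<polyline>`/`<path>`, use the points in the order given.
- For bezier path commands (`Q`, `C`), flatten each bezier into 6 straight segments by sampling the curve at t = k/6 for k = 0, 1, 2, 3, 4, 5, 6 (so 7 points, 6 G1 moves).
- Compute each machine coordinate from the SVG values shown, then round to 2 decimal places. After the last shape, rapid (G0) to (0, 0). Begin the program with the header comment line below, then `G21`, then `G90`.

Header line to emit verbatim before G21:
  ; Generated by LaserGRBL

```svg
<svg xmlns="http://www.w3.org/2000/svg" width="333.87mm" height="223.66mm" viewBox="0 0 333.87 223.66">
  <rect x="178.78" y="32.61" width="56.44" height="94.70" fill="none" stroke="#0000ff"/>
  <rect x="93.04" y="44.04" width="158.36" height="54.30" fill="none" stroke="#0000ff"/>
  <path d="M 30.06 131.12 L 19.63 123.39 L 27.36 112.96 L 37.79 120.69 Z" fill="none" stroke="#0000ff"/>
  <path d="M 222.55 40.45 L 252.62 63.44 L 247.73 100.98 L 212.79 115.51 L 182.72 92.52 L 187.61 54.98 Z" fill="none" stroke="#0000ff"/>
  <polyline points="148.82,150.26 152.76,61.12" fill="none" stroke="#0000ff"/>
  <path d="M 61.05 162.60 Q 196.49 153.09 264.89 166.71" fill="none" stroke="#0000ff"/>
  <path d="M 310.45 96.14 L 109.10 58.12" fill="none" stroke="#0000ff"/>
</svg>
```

Since the viewBox matches the mm dimensions, user units are millimetres directly. The only transform is the Y-flip y_m = 223.66 − y_svg.

Shape 1 is a rectangle drawn with `<rect>`. Its stroke #0000ff means score at S531, F2443. After flipping Y the toolpath is (178.78,191.05) → (235.22,191.05) → (235.22,96.35) → (178.78,96.35) → (178.78,191.05), returning to the start.

Shape 2 is a rectangle drawn with `<rect>`. Its stroke #0000ff means score at S531, F2443. After flipping Y the toolpath is (93.04,179.62) → (251.40,179.62) → (251.40,125.32) → (93.04,125.32) → (93.04,179.62), returning to the start.

Shape 3 is a regular polygon drawn with `<path>`. Its stroke #0000ff means score at S531, F2443. After flipping Y the toolpath is (30.06,92.54) → (19.63,100.27) → (27.36,110.70) → (37.79,102.97) → (30.06,92.54), returning to the start.

Shape 4 is a regular polygon drawn with `<path>`. Its stroke #0000ff means score at S531, F2443. After flipping Y the toolpath is (222.55,183.21) → (252.62,160.22) → (247.73,122.68) → (212.79,108.15) → (182.72,131.14) → (187.61,168.68) → (222.55,183.21), returning to the start.

Shape 5 is a line segment drawn with `<polyline>`. Its stroke #0000ff means score at S531, F2443. After flipping Y the toolpath is (148.82,73.40) → (152.76,162.54).

Shape 6 is a quadratic bezier drawn with `<path>`. Its stroke #0000ff means score at S531, F2443. After flipping Y the toolpath is (61.05,61.06) → (104.33,63.59) → (143.89,64.83) → (179.73,64.79) → (211.84,63.46) → (240.23,60.85) → (264.89,56.95).

Shape 7 is a line segment drawn with `<path>`. Its stroke #0000ff means score at S531, F2443. After flipping Y the toolpath is (310.45,127.52) → (109.10,165.54).

; Generated by LaserGRBL
G21
G90
G0 X178.78 Y191.05
M3 S531
G1 X235.22 Y191.05 F2443
G1 X235.22 Y96.35
G1 X178.78 Y96.35
G1 X178.78 Y191.05
M5
G0 X93.04 Y179.62
M3 S531
G1 X251.40 Y179.62 F2443
G1 X251.40 Y125.32
G1 X93.04 Y125.32
G1 X93.04 Y179.62
M5
G0 X30.06 Y92.54
M3 S531
G1 X19.63 Y100.27 F2443
G1 X27.36 Y110.70
G1 X37.79 Y102.97
G1 X30.06 Y92.54
M5
G0 X222.55 Y183.21
M3 S531
G1 X252.62 Y160.22 F2443
G1 X247.73 Y122.68
G1 X212.79 Y108.15
G1 X182.72 Y131.14
G1 X187.61 Y168.68
G1 X222.55 Y183.21
M5
G0 X148.82 Y73.40
M3 S531
G1 X152.76 Y162.54 F2443
M5
G0 X61.05 Y61.06
M3 S531
G1 X104.33 Y63.59 F2443
G1 X143.89 Y64.83
G1 X179.73 Y64.79
G1 X211.84 Y63.46
G1 X240.23 Y60.85
G1 X264.89 Y56.95
M5
G0 X310.45 Y127.52
M3 S531
G1 X109.10 Y165.54 F2443
M5
G0 X0.00 Y0.00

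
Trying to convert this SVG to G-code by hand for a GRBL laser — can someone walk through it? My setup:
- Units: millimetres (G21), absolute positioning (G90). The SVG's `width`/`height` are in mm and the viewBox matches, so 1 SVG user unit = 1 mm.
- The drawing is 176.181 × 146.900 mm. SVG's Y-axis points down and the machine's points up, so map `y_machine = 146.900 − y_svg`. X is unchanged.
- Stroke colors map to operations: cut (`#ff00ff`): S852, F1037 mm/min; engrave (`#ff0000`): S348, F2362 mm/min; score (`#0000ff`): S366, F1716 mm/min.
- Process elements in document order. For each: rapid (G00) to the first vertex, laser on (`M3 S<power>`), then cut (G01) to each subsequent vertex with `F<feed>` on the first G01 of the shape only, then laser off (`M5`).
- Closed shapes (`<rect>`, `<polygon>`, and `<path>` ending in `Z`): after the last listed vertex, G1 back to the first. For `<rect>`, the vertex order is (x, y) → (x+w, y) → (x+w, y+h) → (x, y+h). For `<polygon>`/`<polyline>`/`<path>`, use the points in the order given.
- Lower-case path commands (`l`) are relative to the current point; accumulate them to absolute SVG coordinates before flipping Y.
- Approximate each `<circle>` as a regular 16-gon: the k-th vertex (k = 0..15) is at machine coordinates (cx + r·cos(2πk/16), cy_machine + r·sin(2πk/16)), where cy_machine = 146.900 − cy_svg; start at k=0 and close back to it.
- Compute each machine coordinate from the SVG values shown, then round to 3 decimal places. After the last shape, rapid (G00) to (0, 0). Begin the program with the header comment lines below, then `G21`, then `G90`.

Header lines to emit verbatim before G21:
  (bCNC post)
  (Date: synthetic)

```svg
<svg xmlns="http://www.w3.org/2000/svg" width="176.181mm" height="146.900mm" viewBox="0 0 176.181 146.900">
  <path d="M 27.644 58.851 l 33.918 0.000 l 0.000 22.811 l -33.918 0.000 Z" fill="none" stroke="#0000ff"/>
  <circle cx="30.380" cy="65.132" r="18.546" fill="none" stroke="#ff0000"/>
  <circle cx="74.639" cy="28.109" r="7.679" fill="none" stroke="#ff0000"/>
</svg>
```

1 u = 1 mm; y_m = 146.900 − y.

[1] `<path>` rectangle, #0000ff→score S366 F1716: (27.644,88.049) → (61.562,88.049) → (61.562,65.238) → (27.644,65.238) → (27.644,88.049) (closed)

[2] `<circle>` circle, #ff0000→engrave S348 F2362: (48.926,81.768) → (47.514,88.865) → (43.494,94.882) → (37.477,98.902) → (30.380,100.314) → (23.283,98.902) → (17.266,94.882) → (13.246,88.865) → (11.834,81.768) → (13.246,74.671) → (17.266,68.654) → (23.283,64.634) → (30.380,63.222) → (37.477,64.634) → (43.494,68.654) → (47.514,74.671) → (48.926,81.768) (closed)

[3] `<circle>` circle, #ff0000→engrave S348 F2362: (82.318,118.791) → (81.733,121.730) → (80.069,124.221) → (77.578,125.885) → (74.639,126.470) → (71.700,125.885) → (69.209,124.221) → (67.545,121.730) → (66.960,118.791) → (67.545,115.852) → (69.209,113.361) → (71.700,111.697) → (74.639,111.112) → (77.578,111.697) → (80.069,113.361) → (81.733,115.852) → (82.318,118.791) (closed)

(bCNC post)
(Date: synthetic)
G21
G90
G00 X27.644 Y88.049
M3 S366
G01 X61.562 Y88.049 F1716
G01 X61.562 Y65.238
G01 X27.644 Y65.238
G01 X27.644 Y88.049
M5
G00 X48.926 Y81.768
M3 S348
G01 X47.514 Y88.865 F2362
G01 X43.494 Y94.882
G01 X37.477 Y98.902
G01 X30.380 Y100.314
G01 X23.283 Y98.902
G01 X17.266 Y94.882
G01 X13.246 Y88.865
G01 X11.834 Y81.768
G01 X13.246 Y74.671
G01 X17.266 Y68.654
G01 X23.283 Y64.634
G01 X30.380 Y63.222
G01 X37.477 Y64.634
G01 X43.494 Y68.654
G01 X47.514 Y74.671
G01 X48.926 Y81.768
M5
G00 X82.318 Y118.791
M3 S348
G01 X81.733 Y121.730 F2362
G01 X80.069 Y124.221
G01 X77.578 Y125.885
G01 X74.639 Y126.470
G01 X71.700 Y125.885
G01 X69.209 Y124.221
G01 X67.545 Y121.730
G01 X66.960 Y118.791
G01 X67.545 Y115.852
G01 X69.209 Y113.361
G01 X71.700 Y111.697
G01 X74.639 Y111.112
G01 X77.578 Y111.697
G01 X80.069 Y113.361
G01 X81.733 Y115.852
G01 X82.318 Y118.791
M5
G00 X0.000 Y0.000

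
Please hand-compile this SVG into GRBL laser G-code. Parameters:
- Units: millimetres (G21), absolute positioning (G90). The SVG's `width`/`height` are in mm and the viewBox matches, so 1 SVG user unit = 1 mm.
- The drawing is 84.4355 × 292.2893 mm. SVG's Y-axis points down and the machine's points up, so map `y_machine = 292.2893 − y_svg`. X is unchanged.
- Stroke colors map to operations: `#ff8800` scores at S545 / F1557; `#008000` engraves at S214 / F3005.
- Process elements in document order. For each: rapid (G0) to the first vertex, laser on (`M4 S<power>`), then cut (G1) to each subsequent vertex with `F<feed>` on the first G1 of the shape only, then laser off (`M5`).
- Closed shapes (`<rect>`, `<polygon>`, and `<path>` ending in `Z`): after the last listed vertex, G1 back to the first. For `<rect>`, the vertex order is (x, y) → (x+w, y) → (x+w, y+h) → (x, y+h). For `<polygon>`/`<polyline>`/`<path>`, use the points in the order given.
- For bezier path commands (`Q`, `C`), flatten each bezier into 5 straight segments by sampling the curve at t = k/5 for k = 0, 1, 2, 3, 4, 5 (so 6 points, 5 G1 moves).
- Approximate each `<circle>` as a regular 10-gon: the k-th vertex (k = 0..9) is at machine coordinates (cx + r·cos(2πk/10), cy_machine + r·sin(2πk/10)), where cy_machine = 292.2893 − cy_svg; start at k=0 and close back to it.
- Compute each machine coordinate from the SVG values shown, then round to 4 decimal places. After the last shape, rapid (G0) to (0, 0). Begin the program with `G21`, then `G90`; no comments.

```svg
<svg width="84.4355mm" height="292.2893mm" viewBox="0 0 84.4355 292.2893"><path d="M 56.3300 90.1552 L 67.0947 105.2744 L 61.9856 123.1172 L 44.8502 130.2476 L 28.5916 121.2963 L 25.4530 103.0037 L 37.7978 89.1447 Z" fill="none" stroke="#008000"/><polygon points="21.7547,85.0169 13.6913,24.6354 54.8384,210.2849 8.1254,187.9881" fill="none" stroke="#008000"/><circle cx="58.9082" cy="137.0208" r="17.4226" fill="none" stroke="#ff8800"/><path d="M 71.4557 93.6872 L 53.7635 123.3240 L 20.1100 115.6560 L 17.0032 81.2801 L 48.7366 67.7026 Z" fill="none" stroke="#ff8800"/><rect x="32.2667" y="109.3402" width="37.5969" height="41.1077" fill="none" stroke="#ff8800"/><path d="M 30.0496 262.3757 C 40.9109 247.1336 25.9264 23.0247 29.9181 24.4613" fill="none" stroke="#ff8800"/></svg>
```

viewBox `0 0 84.4355 292.2893` with mm width/height → 1 unit = 1 mm. Flip: y_m = 292.2893 − y_svg.

**Shape 1** — `<path>` regular polygon, stroke `#008000` → engrave (S214, F3005). Machine vertices: (56.3300,202.1341) → (67.0947,187.0149) → (61.9856,169.1721) → (44.8502,162.0417) → (28.5916,170.9930) → (25.4530,189.2856) → (37.7978,203.1446) → (56.3300,202.1341). Closed: final G1 returns to the first vertex.

**Shape 2** — `<polygon>` closed polygon, stroke `#008000` → engrave (S214, F3005). Machine vertices: (21.7547,207.2724) → (13.6913,267.6539) → (54.8384,82.0044) → (8.1254,104.3012) → (21.7547,207.2724). Closed: final G1 returns to the first vertex.

**Shape 3** — `<circle>` circle, stroke `#ff8800` → score (S545, F1557). Machine vertices: (76.3308,155.2685) → (73.0034,165.5092) → (64.2921,171.8384) → (53.5243,171.8384) → (44.8130,165.5092) → (41.4856,155.2685) → (44.8130,145.0278) → (53.5243,138.6986) → (64.2921,138.6986) → (73.0034,145.0278) → (76.3308,155.2685). Closed: final G1 returns to the first vertex.

**Shape 4** — `<path>` regular polygon, stroke `#ff8800` → score (S545, F1557). Machine vertices: (71.4557,198.6021) → (53.7635,168.9653) → (20.1100,176.6333) → (17.0032,211.0092) → (48.7366,224.5867) → (71.4557,198.6021). Closed: final G1 returns to the first vertex.

**Shape 5** — `<rect>` rectangle, stroke `#ff8800` → score (S545, F1557). Machine vertices: (32.2667,182.9491) → (69.8636,182.9491) → (69.8636,141.8414) → (32.2667,141.8414) → (32.2667,182.9491). Closed: final G1 returns to the first vertex.

**Shape 6** — `<path>` cubic bezier, stroke `#ff8800` → score (S545, F1557). Control points (SVG): P0=(30.0496,262.3757), P1=(40.9109,247.1336), P2=(25.9264,23.0247), P3=(29.9181,24.4613); sampled at t=k/5. Machine vertices: (30.0496,29.9136) → (33.8235,60.6476) → (33.5458,120.6578) → (31.3680,189.0925) → (29.4416,245.0998) → (29.9181,267.8280). Open path.

G21
G90
G0 X56.3300 Y202.1341
M4 S214
G1 X67.0947 Y187.0149 F3005
G1 X61.9856 Y169.1721
G1 X44.8502 Y162.0417
G1 X28.5916 Y170.9930
G1 X25.4530 Y189.2856
G1 X37.7978 Y203.1446
G1 X56.3300 Y202.1341
M5
G0 X21.7547 Y207.2724
M4 S214
G1 X13.6913 Y267.6539 F3005
G1 X54.8384 Y82.0044
G1 X8.1254 Y104.3012
G1 X21.7547 Y207.2724
M5
G0 X76.3308 Y155.2685
M4 S545
G1 X73.0034 Y165.5092 F1557
G1 X64.2921 Y171.8384
G1 X53.5243 Y171.8384
G1 X44.8130 Y165.5092
G1 X41.4856 Y155.2685
G1 X44.8130 Y145.0278
G1 X53.5243 Y138.6986
G1 X64.2921 Y138.6986
G1 X73.0034 Y145.0278
G1 X76.3308 Y155.2685
M5
G0 X71.4557 Y198.6021
M4 S545
G1 X53.7635 Y168.9653 F1557
G1 X20.1100 Y176.6333
G1 X17.0032 Y211.0092
G1 X48.7366 Y224.5867
G1 X71.4557 Y198.6021
M5
G0 X32.2667 Y182.9491
M4 S545
G1 X69.8636 Y182.9491 F1557
G1 X69.8636 Y141.8414
G1 X32.2667 Y141.8414
G1 X32.2667 Y182.9491
M5
G0 X30.0496 Y29.9136
M4 S545
G1 X33.8235 Y60.6476 F1557
G1 X33.5458 Y120.6578
G1 X31.3680 Y189.0925
G1 X29.4416 Y245.0998
G1 X29.9181 Y267.8280
M5
G0 X0.0000 Y0.0000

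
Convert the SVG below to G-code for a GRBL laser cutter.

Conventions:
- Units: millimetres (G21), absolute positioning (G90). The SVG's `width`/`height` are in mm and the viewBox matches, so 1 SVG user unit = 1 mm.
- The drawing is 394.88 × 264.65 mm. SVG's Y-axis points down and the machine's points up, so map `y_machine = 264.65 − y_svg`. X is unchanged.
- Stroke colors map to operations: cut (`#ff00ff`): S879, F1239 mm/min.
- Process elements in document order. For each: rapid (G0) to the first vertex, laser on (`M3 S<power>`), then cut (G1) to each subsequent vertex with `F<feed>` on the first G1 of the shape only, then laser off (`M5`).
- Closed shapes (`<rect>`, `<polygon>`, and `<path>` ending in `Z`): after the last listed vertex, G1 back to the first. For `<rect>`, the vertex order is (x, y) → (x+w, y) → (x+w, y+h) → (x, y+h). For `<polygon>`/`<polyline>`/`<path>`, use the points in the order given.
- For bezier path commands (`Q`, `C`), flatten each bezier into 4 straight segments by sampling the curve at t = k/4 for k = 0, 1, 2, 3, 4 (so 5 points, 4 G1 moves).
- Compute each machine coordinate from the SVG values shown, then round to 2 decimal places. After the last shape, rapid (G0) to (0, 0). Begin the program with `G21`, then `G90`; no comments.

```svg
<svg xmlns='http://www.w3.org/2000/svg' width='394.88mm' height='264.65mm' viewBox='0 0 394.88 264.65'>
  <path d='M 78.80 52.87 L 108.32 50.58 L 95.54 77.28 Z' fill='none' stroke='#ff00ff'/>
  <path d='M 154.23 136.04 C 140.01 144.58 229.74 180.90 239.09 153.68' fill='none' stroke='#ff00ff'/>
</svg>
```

1 u = 1 mm; y_m = 264.65 − y.

[1] `<path>` regular polygon, #ff00ff→cut S879 F1239: (78.80,211.78) → (108.32,214.07) → (95.54,187.37) → (78.80,211.78) (closed)

[2] `<path>` cubic bezier, #ff00ff→cut S879 F1239: (154.23,128.61) → (160.18,118.42) → (187.82,106.38) → (219.89,101.04) → (239.09,110.97)

G21
G90
G0 X78.80 Y211.78
M3 S879
G1 X108.32 Y214.07 F1239
G1 X95.54 Y187.37
G1 X78.80 Y211.78
M5
G0 X154.23 Y128.61
M3 S879
G1 X160.18 Y118.42 F1239
G1 X187.82 Y106.38
G1 X219.89 Y101.04
G1 X239.09 Y110.97
M5
G0 X0.00 Y0.00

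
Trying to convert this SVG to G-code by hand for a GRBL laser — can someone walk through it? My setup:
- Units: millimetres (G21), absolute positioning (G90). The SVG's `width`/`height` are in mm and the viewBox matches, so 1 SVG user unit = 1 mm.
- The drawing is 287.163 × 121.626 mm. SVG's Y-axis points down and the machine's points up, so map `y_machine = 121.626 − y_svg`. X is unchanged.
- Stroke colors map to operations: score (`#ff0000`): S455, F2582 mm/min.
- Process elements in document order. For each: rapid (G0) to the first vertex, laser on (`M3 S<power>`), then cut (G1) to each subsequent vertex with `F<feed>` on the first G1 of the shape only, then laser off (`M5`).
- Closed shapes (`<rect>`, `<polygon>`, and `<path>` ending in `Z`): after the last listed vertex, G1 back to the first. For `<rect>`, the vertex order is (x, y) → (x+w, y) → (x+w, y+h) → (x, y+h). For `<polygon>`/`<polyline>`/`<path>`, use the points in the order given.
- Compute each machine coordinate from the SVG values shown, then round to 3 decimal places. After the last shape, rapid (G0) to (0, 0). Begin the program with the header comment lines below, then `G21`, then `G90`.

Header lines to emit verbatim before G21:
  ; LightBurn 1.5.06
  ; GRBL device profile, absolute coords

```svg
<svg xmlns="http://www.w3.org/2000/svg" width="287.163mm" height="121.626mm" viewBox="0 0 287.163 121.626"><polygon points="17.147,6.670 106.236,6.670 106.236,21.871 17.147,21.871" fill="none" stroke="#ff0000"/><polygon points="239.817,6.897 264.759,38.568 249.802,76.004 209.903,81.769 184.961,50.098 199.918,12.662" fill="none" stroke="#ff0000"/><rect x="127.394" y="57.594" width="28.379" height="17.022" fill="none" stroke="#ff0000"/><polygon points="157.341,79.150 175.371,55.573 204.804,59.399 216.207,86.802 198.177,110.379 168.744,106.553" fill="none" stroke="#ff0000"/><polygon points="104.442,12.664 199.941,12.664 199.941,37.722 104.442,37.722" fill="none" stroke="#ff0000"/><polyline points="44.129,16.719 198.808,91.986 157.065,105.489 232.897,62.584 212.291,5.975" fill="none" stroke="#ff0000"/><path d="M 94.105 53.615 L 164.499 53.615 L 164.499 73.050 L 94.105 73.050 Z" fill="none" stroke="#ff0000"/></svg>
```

Since the viewBox matches the mm dimensions, user units are millimetres directly. The only transform is the Y-flip y_m = 121.626 − y_svg.

Shape 1 is a rectangle drawn with `<polygon>`. Its stroke #ff0000 means score at S455, F2582. After flipping Y the toolpath is (17.147,114.956) → (106.236,114.956) → (106.236,99.755) → (17.147,99.755) → (17.147,114.956), returning to the start.

Shape 2 is a regular polygon drawn with `<polygon>`. Its stroke #ff0000 means score at S455, F2582. After flipping Y the toolpath is (239.817,114.729) → (264.759,83.058) → (249.802,45.622) → (209.903,39.857) → (184.961,71.528) → (199.918,108.964) → (239.817,114.729), returning to the start.

Shape 3 is a rectangle drawn with `<rect>`. Its stroke #ff0000 means score at S455, F2582. After flipping Y the toolpath is (127.394,64.032) → (155.773,64.032) → (155.773,47.010) → (127.394,47.010) → (127.394,64.032), returning to the start.

Shape 4 is a regular polygon drawn with `<polygon>`. Its stroke #ff0000 means score at S455, F2582. After flipping Y the toolpath is (157.341,42.476) → (175.371,66.053) → (204.804,62.227) → (216.207,34.824) → (198.177,11.247) → (168.744,15.073) → (157.341,42.476), returning to the start.

Shape 5 is a rectangle drawn with `<polygon>`. Its stroke #ff0000 means score at S455, F2582. After flipping Y the toolpath is (104.442,108.962) → (199.941,108.962) → (199.941,83.904) → (104.442,83.904) → (104.442,108.962), returning to the start.

Shape 6 is a open polyline drawn with `<polyline>`. Its stroke #ff0000 means score at S455, F2582. After flipping Y the toolpath is (44.129,104.907) → (198.808,29.640) → (157.065,16.137) → (232.897,59.042) → (212.291,115.651).

Shape 7 is a rectangle drawn with `<path>`. Its stroke #ff0000 means score at S455, F2582. After flipping Y the toolpath is (94.105,68.011) → (164.499,68.011) → (164.499,48.576) → (94.105,48.576) → (94.105,68.011), returning to the start.

; LightBurn 1.5.06
; GRBL device profile, absolute coords
G21
G90
G0 X17.147 Y114.956
M3 S455
G1 X106.236 Y114.956 F2582
G1 X106.236 Y99.755
G1 X17.147 Y99.755
G1 X17.147 Y114.956
M5
G0 X239.817 Y114.729
M3 S455
G1 X264.759 Y83.058 F2582
G1 X249.802 Y45.622
G1 X209.903 Y39.857
G1 X184.961 Y71.528
G1 X199.918 Y108.964
G1 X239.817 Y114.729
M5
G0 X127.394 Y64.032
M3 S455
G1 X155.773 Y64.032 F2582
G1 X155.773 Y47.010
G1 X127.394 Y47.010
G1 X127.394 Y64.032
M5
G0 X157.341 Y42.476
M3 S455
G1 X175.371 Y66.053 F2582
G1 X204.804 Y62.227
G1 X216.207 Y34.824
G1 X198.177 Y11.247
G1 X168.744 Y15.073
G1 X157.341 Y42.476
M5
G0 X104.442 Y108.962
M3 S455
G1 X199.941 Y108.962 F2582
G1 X199.941 Y83.904
G1 X104.442 Y83.904
G1 X104.442 Y108.962
M5
G0 X44.129 Y104.907
M3 S455
G1 X198.808 Y29.640 F2582
G1 X157.065 Y16.137
G1 X232.897 Y59.042
G1 X212.291 Y115.651
M5
G0 X94.105 Y68.011
M3 S455
G1 X164.499 Y68.011 F2582
G1 X164.499 Y48.576
G1 X94.105 Y48.576
G1 X94.105 Y68.011
M5
G0 X0.000 Y0.000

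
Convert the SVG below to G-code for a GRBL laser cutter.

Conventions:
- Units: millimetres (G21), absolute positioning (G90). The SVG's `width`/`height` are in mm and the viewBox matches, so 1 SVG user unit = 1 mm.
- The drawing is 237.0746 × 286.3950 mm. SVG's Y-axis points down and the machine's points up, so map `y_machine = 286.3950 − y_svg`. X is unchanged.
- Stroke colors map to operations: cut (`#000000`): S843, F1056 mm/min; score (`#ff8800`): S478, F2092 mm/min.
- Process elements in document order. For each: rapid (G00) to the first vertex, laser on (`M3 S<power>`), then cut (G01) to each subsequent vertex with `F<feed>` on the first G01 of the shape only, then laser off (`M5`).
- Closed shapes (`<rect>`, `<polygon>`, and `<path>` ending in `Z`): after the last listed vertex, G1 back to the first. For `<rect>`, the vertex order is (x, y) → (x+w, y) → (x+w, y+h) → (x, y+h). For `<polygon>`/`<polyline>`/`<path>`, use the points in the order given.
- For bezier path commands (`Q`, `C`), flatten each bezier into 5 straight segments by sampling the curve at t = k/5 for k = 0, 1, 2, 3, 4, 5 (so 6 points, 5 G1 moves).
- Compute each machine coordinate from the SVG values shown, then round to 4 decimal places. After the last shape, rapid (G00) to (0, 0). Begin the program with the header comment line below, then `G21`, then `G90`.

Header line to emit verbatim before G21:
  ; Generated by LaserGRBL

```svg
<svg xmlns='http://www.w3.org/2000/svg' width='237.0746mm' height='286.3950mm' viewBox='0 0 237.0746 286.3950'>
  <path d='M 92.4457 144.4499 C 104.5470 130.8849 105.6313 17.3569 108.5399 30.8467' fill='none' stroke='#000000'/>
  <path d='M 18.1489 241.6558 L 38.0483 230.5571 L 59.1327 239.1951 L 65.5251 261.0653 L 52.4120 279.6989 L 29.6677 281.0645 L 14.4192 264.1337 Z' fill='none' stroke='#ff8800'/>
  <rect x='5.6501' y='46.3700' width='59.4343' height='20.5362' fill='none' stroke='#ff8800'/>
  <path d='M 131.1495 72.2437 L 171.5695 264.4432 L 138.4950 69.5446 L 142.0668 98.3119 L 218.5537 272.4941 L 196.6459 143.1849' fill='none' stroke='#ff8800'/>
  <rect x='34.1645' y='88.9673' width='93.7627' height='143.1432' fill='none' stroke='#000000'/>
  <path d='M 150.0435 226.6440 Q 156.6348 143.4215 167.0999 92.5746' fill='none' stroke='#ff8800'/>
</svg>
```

Since the viewBox matches the mm dimensions, user units are millimetres directly. The only transform is the Y-flip y_m = 286.3950 − y_svg.

Shape 1 is a cubic bezier drawn with `<path>`. Its stroke #000000 means cut at S843, F1056. After flipping Y the toolpath is (92.4457,141.9451) → (98.4872,160.2638) → (102.5009,191.6786) → (105.1034,225.2943) → (106.9109,250.2159) → (108.5399,255.5483).

Shape 2 is a regular polygon drawn with `<path>`. Its stroke #ff8800 means score at S478, F2092. After flipping Y the toolpath is (18.1489,44.7392) → (38.0483,55.8379) → (59.1327,47.1999) → (65.5251,25.3297) → (52.4120,6.6961) → (29.6677,5.3305) → (14.4192,22.2613) → (18.1489,44.7392), returning to the start.

Shape 3 is a rectangle drawn with `<rect>`. Its stroke #ff8800 means score at S478, F2092. After flipping Y the toolpath is (5.6501,240.0250) → (65.0844,240.0250) → (65.0844,219.4888) → (5.6501,219.4888) → (5.6501,240.0250), returning to the start.

Shape 4 is a open polyline drawn with `<path>`. Its stroke #ff8800 means score at S478, F2092. After flipping Y the toolpath is (131.1495,214.1513) → (171.5695,21.9518) → (138.4950,216.8504) → (142.0668,188.0831) → (218.5537,13.9009) → (196.6459,143.2101).

Shape 5 is a rectangle drawn with `<rect>`. Its stroke #000000 means cut at S843, F1056. After flipping Y the toolpath is (34.1645,197.4277) → (127.9272,197.4277) → (127.9272,54.2845) → (34.1645,54.2845) → (34.1645,197.4277), returning to the start.

Shape 6 is a quadratic bezier drawn with `<path>`. Its stroke #ff8800 means score at S478, F2092. After flipping Y the toolpath is (150.0435,59.7510) → (152.8350,91.7450) → (155.9363,121.1489) → (159.3476,147.9628) → (163.0688,172.1866) → (167.0999,193.8204).

; Generated by LaserGRBL
G21
G90
G00 X92.4457 Y141.9451
M3 S843
G01 X98.4872 Y160.2638 F1056
G01 X102.5009 Y191.6786
G01 X105.1034 Y225.2943
G01 X106.9109 Y250.2159
G01 X108.5399 Y255.5483
M5
G00 X18.1489 Y44.7392
M3 S478
G01 X38.0483 Y55.8379 F2092
G01 X59.1327 Y47.1999
G01 X65.5251 Y25.3297
G01 X52.4120 Y6.6961
G01 X29.6677 Y5.3305
G01 X14.4192 Y22.2613
G01 X18.1489 Y44.7392
M5
G00 X5.6501 Y240.0250
M3 S478
G01 X65.0844 Y240.0250 F2092
G01 X65.0844 Y219.4888
G01 X5.6501 Y219.4888
G01 X5.6501 Y240.0250
M5
G00 X131.1495 Y214.1513
M3 S478
G01 X171.5695 Y21.9518 F2092
G01 X138.4950 Y216.8504
G01 X142.0668 Y188.0831
G01 X218.5537 Y13.9009
G01 X196.6459 Y143.2101
M5
G00 X34.1645 Y197.4277
M3 S843
G01 X127.9272 Y197.4277 F1056
G01 X127.9272 Y54.2845
G01 X34.1645 Y54.2845
G01 X34.1645 Y197.4277
M5
G00 X150.0435 Y59.7510
M3 S478
G01 X152.8350 Y91.7450 F2092
G01 X155.9363 Y121.1489
G01 X159.3476 Y147.9628
G01 X163.0688 Y172.1866
G01 X167.0999 Y193.8204
M5
G00 X0.0000 Y0.0000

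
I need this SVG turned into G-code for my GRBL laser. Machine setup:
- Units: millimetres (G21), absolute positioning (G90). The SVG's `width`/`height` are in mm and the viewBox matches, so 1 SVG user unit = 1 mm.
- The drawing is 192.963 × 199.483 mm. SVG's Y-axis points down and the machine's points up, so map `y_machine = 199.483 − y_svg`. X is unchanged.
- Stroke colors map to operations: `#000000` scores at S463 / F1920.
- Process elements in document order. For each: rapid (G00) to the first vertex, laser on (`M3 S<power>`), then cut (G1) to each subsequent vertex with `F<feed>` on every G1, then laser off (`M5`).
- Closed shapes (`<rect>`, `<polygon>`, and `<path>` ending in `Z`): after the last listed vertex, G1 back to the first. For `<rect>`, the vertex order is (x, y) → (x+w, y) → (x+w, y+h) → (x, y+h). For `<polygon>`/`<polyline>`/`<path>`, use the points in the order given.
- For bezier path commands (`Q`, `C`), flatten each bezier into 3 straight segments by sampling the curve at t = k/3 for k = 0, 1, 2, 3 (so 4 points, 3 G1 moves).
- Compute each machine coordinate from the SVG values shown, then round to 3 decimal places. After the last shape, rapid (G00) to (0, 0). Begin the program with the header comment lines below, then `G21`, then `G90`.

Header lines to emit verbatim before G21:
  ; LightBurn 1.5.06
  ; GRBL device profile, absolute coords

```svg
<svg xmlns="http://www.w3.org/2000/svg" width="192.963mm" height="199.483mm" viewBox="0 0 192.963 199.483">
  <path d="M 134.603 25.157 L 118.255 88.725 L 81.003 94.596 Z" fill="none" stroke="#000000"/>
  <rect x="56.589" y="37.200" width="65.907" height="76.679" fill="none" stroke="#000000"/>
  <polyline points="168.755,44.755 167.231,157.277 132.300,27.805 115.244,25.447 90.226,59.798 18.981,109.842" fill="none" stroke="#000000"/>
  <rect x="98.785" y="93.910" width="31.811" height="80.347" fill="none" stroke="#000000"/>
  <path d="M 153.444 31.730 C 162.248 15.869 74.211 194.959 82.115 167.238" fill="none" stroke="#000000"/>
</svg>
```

1 u = 1 mm; y_m = 199.483 − y.

[1] `<path>` closed polygon, #000000→score S463 F1920: (134.603,174.326) → (118.255,110.758) → (81.003,104.887) → (134.603,174.326) (closed)

[2] `<rect>` rectangle, #000000→score S463 F1920: (56.589,162.283) → (122.496,162.283) → (122.496,85.604) → (56.589,85.604) → (56.589,162.283) (closed)

[3] `<polyline>` open polyline, #000000→score S463 F1920: (168.755,154.728) → (167.231,42.206) → (132.300,171.678) → (115.244,174.036) → (90.226,139.685) → (18.981,89.641)

[4] `<rect>` rectangle, #000000→score S463 F1920: (98.785,105.573) → (130.596,105.573) → (130.596,25.226) → (98.785,25.226) → (98.785,105.573) (closed)

[5] `<path>` cubic bezier, #000000→score S463 F1920: (153.444,167.753) → (137.108,133.510) → (99.051,58.581) → (82.115,32.245)

; LightBurn 1.5.06
; GRBL device profile, absolute coords
G21
G90
G00 X134.603 Y174.326
M3 S463
G1 X118.255 Y110.758 F1920
G1 X81.003 Y104.887 F1920
G1 X134.603 Y174.326 F1920
M5
G00 X56.589 Y162.283
M3 S463
G1 X122.496 Y162.283 F1920
G1 X122.496 Y85.604 F1920
G1 X56.589 Y85.604 F1920
G1 X56.589 Y162.283 F1920
M5
G00 X168.755 Y154.728
M3 S463
G1 X167.231 Y42.206 F1920
G1 X132.300 Y171.678 F1920
G1 X115.244 Y174.036 F1920
G1 X90.226 Y139.685 F1920
G1 X18.981 Y89.641 F1920
M5
G00 X98.785 Y105.573
M3 S463
G1 X130.596 Y105.573 F1920
G1 X130.596 Y25.226 F1920
G1 X98.785 Y25.226 F1920
G1 X98.785 Y105.573 F1920
M5
G00 X153.444 Y167.753
M3 S463
G1 X137.108 Y133.510 F1920
G1 X99.051 Y58.581 F1920
G1 X82.115 Y32.245 F1920
M5
G00 X0.000 Y0.000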